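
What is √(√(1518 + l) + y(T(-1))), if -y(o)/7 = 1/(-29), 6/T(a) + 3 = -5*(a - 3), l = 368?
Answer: √(203 + 841*√1886)/29 ≈ 6.6083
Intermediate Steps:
T(a) = 6/(12 - 5*a) (T(a) = 6/(-3 - 5*(a - 3)) = 6/(-3 - 5*(-3 + a)) = 6/(-3 + (15 - 5*a)) = 6/(12 - 5*a))
y(o) = 7/29 (y(o) = -7/(-29) = -7*(-1/29) = 7/29)
√(√(1518 + l) + y(T(-1))) = √(√(1518 + 368) + 7/29) = √(√1886 + 7/29) = √(7/29 + √1886)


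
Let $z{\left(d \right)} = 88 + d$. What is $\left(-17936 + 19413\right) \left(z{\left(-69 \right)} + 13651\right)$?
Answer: $20190590$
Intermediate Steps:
$\left(-17936 + 19413\right) \left(z{\left(-69 \right)} + 13651\right) = \left(-17936 + 19413\right) \left(\left(88 - 69\right) + 13651\right) = 1477 \left(19 + 13651\right) = 1477 \cdot 13670 = 20190590$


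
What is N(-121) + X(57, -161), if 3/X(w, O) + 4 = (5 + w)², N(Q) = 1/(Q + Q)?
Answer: -519/154880 ≈ -0.0033510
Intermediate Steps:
N(Q) = 1/(2*Q)
X(w, O) = 3/(-4 + (5 + w)²)
N(-121) + X(57, -161) = (½)/(-121) + 3/(-4 + (5 + 57)²) = (½)*(-1/121) + 3/(-4 + 62²) = -1/242 + 3/(-4 + 3844) = -1/242 + 3/3840 = -1/242 + 3*(1/3840) = -1/242 + 1/1280 = -519/154880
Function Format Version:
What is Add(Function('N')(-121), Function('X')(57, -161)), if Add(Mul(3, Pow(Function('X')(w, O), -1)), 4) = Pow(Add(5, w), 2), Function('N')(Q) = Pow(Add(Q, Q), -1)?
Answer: Rational(-519, 154880) ≈ -0.0033510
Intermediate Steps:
Function('N')(Q) = Mul(Rational(1, 2), Pow(Q, -1)) (Function('N')(Q) = Pow(Mul(2, Q), -1) = Mul(Rational(1, 2), Pow(Q, -1)))
Function('X')(w, O) = Mul(3, Pow(Add(-4, Pow(Add(5, w), 2)), -1))
Add(Function('N')(-121), Function('X')(57, -161)) = Add(Mul(Rational(1, 2), Pow(-121, -1)), Mul(3, Pow(Add(-4, Pow(Add(5, 57), 2)), -1))) = Add(Mul(Rational(1, 2), Rational(-1, 121)), Mul(3, Pow(Add(-4, Pow(62, 2)), -1))) = Add(Rational(-1, 242), Mul(3, Pow(Add(-4, 3844), -1))) = Add(Rational(-1, 242), Mul(3, Pow(3840, -1))) = Add(Rational(-1, 242), Mul(3, Rational(1, 3840))) = Add(Rational(-1, 242), Rational(1, 1280)) = Rational(-519, 154880)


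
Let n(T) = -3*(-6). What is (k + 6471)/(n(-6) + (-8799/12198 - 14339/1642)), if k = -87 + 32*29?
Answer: 3051102004/3566021 ≈ 855.60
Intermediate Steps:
n(T) = 18
k = 841 (k = -87 + 928 = 841)
(k + 6471)/(n(-6) + (-8799/12198 - 14339/1642)) = (841 + 6471)/(18 + (-8799/12198 - 14339/1642)) = 7312/(18 + (-8799*1/12198 - 14339*1/1642)) = 7312/(18 + (-2933/4066 - 14339/1642)) = 7312/(18 - 15779590/1669093) = 7312/(14264084/1669093) = 7312*(1669093/14264084) = 3051102004/3566021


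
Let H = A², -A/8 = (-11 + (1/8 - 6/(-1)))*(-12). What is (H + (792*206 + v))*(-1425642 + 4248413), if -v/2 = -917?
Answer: 1083972291710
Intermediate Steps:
v = 1834 (v = -2*(-917) = 1834)
A = -468 (A = -8*(-11 + (1/8 - 6/(-1)))*(-12) = -8*(-11 + (1*(⅛) - 6*(-1)))*(-12) = -8*(-11 + (⅛ + 6))*(-12) = -8*(-11 + 49/8)*(-12) = -(-39)*(-12) = -8*117/2 = -468)
H = 219024 (H = (-468)² = 219024)
(H + (792*206 + v))*(-1425642 + 4248413) = (219024 + (792*206 + 1834))*(-1425642 + 4248413) = (219024 + (163152 + 1834))*2822771 = (219024 + 164986)*2822771 = 384010*2822771 = 1083972291710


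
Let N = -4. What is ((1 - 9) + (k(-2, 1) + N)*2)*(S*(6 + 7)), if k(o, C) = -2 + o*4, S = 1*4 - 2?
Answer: -936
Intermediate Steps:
S = 2 (S = 4 - 2 = 2)
k(o, C) = -2 + 4*o
((1 - 9) + (k(-2, 1) + N)*2)*(S*(6 + 7)) = ((1 - 9) + ((-2 + 4*(-2)) - 4)*2)*(2*(6 + 7)) = (-8 + ((-2 - 8) - 4)*2)*(2*13) = (-8 + (-10 - 4)*2)*26 = (-8 - 14*2)*26 = (-8 - 28)*26 = -36*26 = -936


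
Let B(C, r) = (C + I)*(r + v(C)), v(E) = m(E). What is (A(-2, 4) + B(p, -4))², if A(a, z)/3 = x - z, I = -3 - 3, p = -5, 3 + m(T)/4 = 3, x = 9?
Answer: 3481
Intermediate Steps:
m(T) = 0 (m(T) = -12 + 4*3 = -12 + 12 = 0)
v(E) = 0
I = -6
A(a, z) = 27 - 3*z (A(a, z) = 3*(9 - z) = 27 - 3*z)
B(C, r) = r*(-6 + C) (B(C, r) = (C - 6)*(r + 0) = (-6 + C)*r = r*(-6 + C))
(A(-2, 4) + B(p, -4))² = ((27 - 3*4) - 4*(-6 - 5))² = ((27 - 12) - 4*(-11))² = (15 + 44)² = 59² = 3481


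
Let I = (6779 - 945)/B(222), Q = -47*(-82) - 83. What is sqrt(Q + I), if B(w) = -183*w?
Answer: sqrt(172880345342)/6771 ≈ 61.407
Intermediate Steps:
Q = 3771 (Q = 3854 - 83 = 3771)
I = -2917/20313 (I = (6779 - 945)/((-183*222)) = 5834/(-40626) = 5834*(-1/40626) = -2917/20313 ≈ -0.14360)
sqrt(Q + I) = sqrt(3771 - 2917/20313) = sqrt(76597406/20313) = sqrt(172880345342)/6771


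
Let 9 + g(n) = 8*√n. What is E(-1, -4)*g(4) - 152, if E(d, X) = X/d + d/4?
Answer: -503/4 ≈ -125.75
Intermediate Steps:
E(d, X) = d/4 + X/d (E(d, X) = X/d + d*(¼) = X/d + d/4 = d/4 + X/d)
g(n) = -9 + 8*√n
E(-1, -4)*g(4) - 152 = ((¼)*(-1) - 4/(-1))*(-9 + 8*√4) - 152 = (-¼ - 4*(-1))*(-9 + 8*2) - 152 = (-¼ + 4)*(-9 + 16) - 152 = (15/4)*7 - 152 = 105/4 - 152 = -503/4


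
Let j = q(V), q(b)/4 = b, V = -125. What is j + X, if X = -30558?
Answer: -31058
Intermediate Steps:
q(b) = 4*b
j = -500 (j = 4*(-125) = -500)
j + X = -500 - 30558 = -31058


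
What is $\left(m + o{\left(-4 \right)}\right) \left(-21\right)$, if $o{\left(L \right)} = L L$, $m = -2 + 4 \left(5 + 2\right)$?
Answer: $-882$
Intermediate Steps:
$m = 26$ ($m = -2 + 4 \cdot 7 = -2 + 28 = 26$)
$o{\left(L \right)} = L^{2}$
$\left(m + o{\left(-4 \right)}\right) \left(-21\right) = \left(26 + \left(-4\right)^{2}\right) \left(-21\right) = \left(26 + 16\right) \left(-21\right) = 42 \left(-21\right) = -882$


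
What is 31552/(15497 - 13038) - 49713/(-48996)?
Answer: 556055353/40160388 ≈ 13.846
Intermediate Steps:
31552/(15497 - 13038) - 49713/(-48996) = 31552/2459 - 49713*(-1/48996) = 31552*(1/2459) + 16571/16332 = 31552/2459 + 16571/16332 = 556055353/40160388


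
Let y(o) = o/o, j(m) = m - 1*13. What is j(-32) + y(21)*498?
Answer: 453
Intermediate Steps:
j(m) = -13 + m (j(m) = m - 13 = -13 + m)
y(o) = 1
j(-32) + y(21)*498 = (-13 - 32) + 1*498 = -45 + 498 = 453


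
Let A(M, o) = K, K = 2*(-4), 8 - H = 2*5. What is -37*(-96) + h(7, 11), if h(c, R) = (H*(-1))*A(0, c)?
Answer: 3536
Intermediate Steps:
H = -2 (H = 8 - 2*5 = 8 - 1*10 = 8 - 10 = -2)
K = -8
A(M, o) = -8
h(c, R) = -16 (h(c, R) = -2*(-1)*(-8) = 2*(-8) = -16)
-37*(-96) + h(7, 11) = -37*(-96) - 16 = 3552 - 16 = 3536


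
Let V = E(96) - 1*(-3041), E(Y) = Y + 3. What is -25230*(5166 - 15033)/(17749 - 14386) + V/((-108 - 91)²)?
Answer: 3286152713410/44392721 ≈ 74025.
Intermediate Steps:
E(Y) = 3 + Y
V = 3140 (V = (3 + 96) - 1*(-3041) = 99 + 3041 = 3140)
-25230*(5166 - 15033)/(17749 - 14386) + V/((-108 - 91)²) = -25230*(5166 - 15033)/(17749 - 14386) + 3140/((-108 - 91)²) = -25230/(3363/(-9867)) + 3140/((-199)²) = -25230/(3363*(-1/9867)) + 3140/39601 = -25230/(-1121/3289) + 3140*(1/39601) = -25230*(-3289/1121) + 3140/39601 = 82981470/1121 + 3140/39601 = 3286152713410/44392721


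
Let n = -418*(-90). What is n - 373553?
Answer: -335933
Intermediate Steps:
n = 37620
n - 373553 = 37620 - 373553 = -335933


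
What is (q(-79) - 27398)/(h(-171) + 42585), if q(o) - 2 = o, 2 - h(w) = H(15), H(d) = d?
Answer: -27475/42572 ≈ -0.64538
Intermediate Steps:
h(w) = -13 (h(w) = 2 - 1*15 = 2 - 15 = -13)
q(o) = 2 + o
(q(-79) - 27398)/(h(-171) + 42585) = ((2 - 79) - 27398)/(-13 + 42585) = (-77 - 27398)/42572 = -27475*1/42572 = -27475/42572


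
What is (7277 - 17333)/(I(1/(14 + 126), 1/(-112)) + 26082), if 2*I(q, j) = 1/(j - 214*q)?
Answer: -618444/1604023 ≈ -0.38556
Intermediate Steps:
I(q, j) = 1/(2*(j - 214*q))
(7277 - 17333)/(I(1/(14 + 126), 1/(-112)) + 26082) = (7277 - 17333)/(1/(2*(1/(-112) - 214/(14 + 126))) + 26082) = -10056/(1/(2*(-1/112 - 214/140)) + 26082) = -10056/(1/(2*(-1/112 - 214*1/140)) + 26082) = -10056/(1/(2*(-1/112 - 107/70)) + 26082) = -10056/(1/(2*(-123/80)) + 26082) = -10056/((1/2)*(-80/123) + 26082) = -10056/(-40/123 + 26082) = -10056/3208046/123 = -10056*123/3208046 = -618444/1604023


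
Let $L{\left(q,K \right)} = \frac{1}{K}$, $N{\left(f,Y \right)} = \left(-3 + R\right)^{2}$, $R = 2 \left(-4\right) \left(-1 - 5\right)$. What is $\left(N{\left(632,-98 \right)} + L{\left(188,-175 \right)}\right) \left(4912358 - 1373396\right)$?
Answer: $\frac{179159445684}{25} \approx 7.1664 \cdot 10^{9}$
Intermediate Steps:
$R = 48$ ($R = - 8 \left(-1 - 5\right) = \left(-8\right) \left(-6\right) = 48$)
$N{\left(f,Y \right)} = 2025$ ($N{\left(f,Y \right)} = \left(-3 + 48\right)^{2} = 45^{2} = 2025$)
$\left(N{\left(632,-98 \right)} + L{\left(188,-175 \right)}\right) \left(4912358 - 1373396\right) = \left(2025 + \frac{1}{-175}\right) \left(4912358 - 1373396\right) = \left(2025 - \frac{1}{175}\right) 3538962 = \frac{354374}{175} \cdot 3538962 = \frac{179159445684}{25}$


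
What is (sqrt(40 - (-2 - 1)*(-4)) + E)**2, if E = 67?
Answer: 4517 + 268*sqrt(7) ≈ 5226.1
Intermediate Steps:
(sqrt(40 - (-2 - 1)*(-4)) + E)**2 = (sqrt(40 - (-2 - 1)*(-4)) + 67)**2 = (sqrt(40 - (-3)*(-4)) + 67)**2 = (sqrt(40 - 1*12) + 67)**2 = (sqrt(40 - 12) + 67)**2 = (sqrt(28) + 67)**2 = (2*sqrt(7) + 67)**2 = (67 + 2*sqrt(7))**2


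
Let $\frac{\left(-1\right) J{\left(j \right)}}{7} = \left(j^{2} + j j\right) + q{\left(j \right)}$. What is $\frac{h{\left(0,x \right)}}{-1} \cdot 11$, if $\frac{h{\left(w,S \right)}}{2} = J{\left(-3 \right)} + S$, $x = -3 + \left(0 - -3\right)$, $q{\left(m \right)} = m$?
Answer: $2310$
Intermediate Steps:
$x = 0$ ($x = -3 + \left(0 + 3\right) = -3 + 3 = 0$)
$J{\left(j \right)} = - 14 j^{2} - 7 j$ ($J{\left(j \right)} = - 7 \left(\left(j^{2} + j j\right) + j\right) = - 7 \left(\left(j^{2} + j^{2}\right) + j\right) = - 7 \left(2 j^{2} + j\right) = - 7 \left(j + 2 j^{2}\right) = - 14 j^{2} - 7 j$)
$h{\left(w,S \right)} = -210 + 2 S$ ($h{\left(w,S \right)} = 2 \left(7 \left(-3\right) \left(-1 - -6\right) + S\right) = 2 \left(7 \left(-3\right) \left(-1 + 6\right) + S\right) = 2 \left(7 \left(-3\right) 5 + S\right) = 2 \left(-105 + S\right) = -210 + 2 S$)
$\frac{h{\left(0,x \right)}}{-1} \cdot 11 = \frac{-210 + 2 \cdot 0}{-1} \cdot 11 = - (-210 + 0) 11 = \left(-1\right) \left(-210\right) 11 = 210 \cdot 11 = 2310$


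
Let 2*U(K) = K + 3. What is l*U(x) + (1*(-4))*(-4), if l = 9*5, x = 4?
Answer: 347/2 ≈ 173.50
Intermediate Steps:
l = 45
U(K) = 3/2 + K/2 (U(K) = (K + 3)/2 = (3 + K)/2 = 3/2 + K/2)
l*U(x) + (1*(-4))*(-4) = 45*(3/2 + (1/2)*4) + (1*(-4))*(-4) = 45*(3/2 + 2) - 4*(-4) = 45*(7/2) + 16 = 315/2 + 16 = 347/2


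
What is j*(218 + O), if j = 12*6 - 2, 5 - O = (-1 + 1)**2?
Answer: 15610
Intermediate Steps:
O = 5 (O = 5 - (-1 + 1)**2 = 5 - 1*0**2 = 5 - 1*0 = 5 + 0 = 5)
j = 70 (j = 72 - 2 = 70)
j*(218 + O) = 70*(218 + 5) = 70*223 = 15610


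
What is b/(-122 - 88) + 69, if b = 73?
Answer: 14417/210 ≈ 68.652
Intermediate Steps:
b/(-122 - 88) + 69 = 73/(-122 - 88) + 69 = 73/(-210) + 69 = 73*(-1/210) + 69 = -73/210 + 69 = 14417/210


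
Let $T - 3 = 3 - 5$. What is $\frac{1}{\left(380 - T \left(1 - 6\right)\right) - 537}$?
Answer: $- \frac{1}{152} \approx -0.0065789$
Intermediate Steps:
$T = 1$ ($T = 3 + \left(3 - 5\right) = 3 - 2 = 1$)
$\frac{1}{\left(380 - T \left(1 - 6\right)\right) - 537} = \frac{1}{\left(380 - 1 \left(1 - 6\right)\right) - 537} = \frac{1}{\left(380 - 1 \left(-5\right)\right) - 537} = \frac{1}{\left(380 - -5\right) - 537} = \frac{1}{\left(380 + 5\right) - 537} = \frac{1}{385 - 537} = \frac{1}{-152} = - \frac{1}{152}$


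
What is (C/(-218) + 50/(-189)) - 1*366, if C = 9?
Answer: -15092533/41202 ≈ -366.31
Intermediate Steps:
(C/(-218) + 50/(-189)) - 1*366 = (9/(-218) + 50/(-189)) - 1*366 = (9*(-1/218) + 50*(-1/189)) - 366 = (-9/218 - 50/189) - 366 = -12601/41202 - 366 = -15092533/41202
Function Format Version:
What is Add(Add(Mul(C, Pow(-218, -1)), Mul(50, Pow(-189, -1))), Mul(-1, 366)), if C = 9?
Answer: Rational(-15092533, 41202) ≈ -366.31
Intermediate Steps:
Add(Add(Mul(C, Pow(-218, -1)), Mul(50, Pow(-189, -1))), Mul(-1, 366)) = Add(Add(Mul(9, Pow(-218, -1)), Mul(50, Pow(-189, -1))), Mul(-1, 366)) = Add(Add(Mul(9, Rational(-1, 218)), Mul(50, Rational(-1, 189))), -366) = Add(Add(Rational(-9, 218), Rational(-50, 189)), -366) = Add(Rational(-12601, 41202), -366) = Rational(-15092533, 41202)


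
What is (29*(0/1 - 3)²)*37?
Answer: 9657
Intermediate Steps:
(29*(0/1 - 3)²)*37 = (29*(0*1 - 3)²)*37 = (29*(0 - 3)²)*37 = (29*(-3)²)*37 = (29*9)*37 = 261*37 = 9657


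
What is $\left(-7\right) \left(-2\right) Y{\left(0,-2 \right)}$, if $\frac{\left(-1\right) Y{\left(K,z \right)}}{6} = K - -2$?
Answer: $-168$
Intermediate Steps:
$Y{\left(K,z \right)} = -12 - 6 K$ ($Y{\left(K,z \right)} = - 6 \left(K - -2\right) = - 6 \left(K + 2\right) = - 6 \left(2 + K\right) = -12 - 6 K$)
$\left(-7\right) \left(-2\right) Y{\left(0,-2 \right)} = \left(-7\right) \left(-2\right) \left(-12 - 0\right) = 14 \left(-12 + 0\right) = 14 \left(-12\right) = -168$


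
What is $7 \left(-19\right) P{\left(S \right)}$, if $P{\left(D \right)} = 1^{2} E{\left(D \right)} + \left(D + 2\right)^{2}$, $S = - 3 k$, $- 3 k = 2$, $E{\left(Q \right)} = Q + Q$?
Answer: $-2660$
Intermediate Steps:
$E{\left(Q \right)} = 2 Q$
$k = - \frac{2}{3}$ ($k = \left(- \frac{1}{3}\right) 2 = - \frac{2}{3} \approx -0.66667$)
$S = 2$ ($S = \left(-3\right) \left(- \frac{2}{3}\right) = 2$)
$P{\left(D \right)} = \left(2 + D\right)^{2} + 2 D$ ($P{\left(D \right)} = 1^{2} \cdot 2 D + \left(D + 2\right)^{2} = 1 \cdot 2 D + \left(2 + D\right)^{2} = 2 D + \left(2 + D\right)^{2} = \left(2 + D\right)^{2} + 2 D$)
$7 \left(-19\right) P{\left(S \right)} = 7 \left(-19\right) \left(\left(2 + 2\right)^{2} + 2 \cdot 2\right) = - 133 \left(4^{2} + 4\right) = - 133 \left(16 + 4\right) = \left(-133\right) 20 = -2660$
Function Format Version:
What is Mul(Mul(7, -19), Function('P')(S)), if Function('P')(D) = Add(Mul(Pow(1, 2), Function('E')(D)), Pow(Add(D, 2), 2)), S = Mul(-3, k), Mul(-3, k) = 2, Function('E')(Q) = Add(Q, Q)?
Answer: -2660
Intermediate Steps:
Function('E')(Q) = Mul(2, Q)
k = Rational(-2, 3) (k = Mul(Rational(-1, 3), 2) = Rational(-2, 3) ≈ -0.66667)
S = 2 (S = Mul(-3, Rational(-2, 3)) = 2)
Function('P')(D) = Add(Pow(Add(2, D), 2), Mul(2, D)) (Function('P')(D) = Add(Mul(Pow(1, 2), Mul(2, D)), Pow(Add(D, 2), 2)) = Add(Mul(1, Mul(2, D)), Pow(Add(2, D), 2)) = Add(Mul(2, D), Pow(Add(2, D), 2)) = Add(Pow(Add(2, D), 2), Mul(2, D)))
Mul(Mul(7, -19), Function('P')(S)) = Mul(Mul(7, -19), Add(Pow(Add(2, 2), 2), Mul(2, 2))) = Mul(-133, Add(Pow(4, 2), 4)) = Mul(-133, Add(16, 4)) = Mul(-133, 20) = -2660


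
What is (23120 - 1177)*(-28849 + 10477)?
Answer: -403136796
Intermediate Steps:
(23120 - 1177)*(-28849 + 10477) = 21943*(-18372) = -403136796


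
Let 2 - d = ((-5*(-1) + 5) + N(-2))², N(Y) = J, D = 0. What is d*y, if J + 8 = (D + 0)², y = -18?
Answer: 36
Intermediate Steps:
J = -8 (J = -8 + (0 + 0)² = -8 + 0² = -8 + 0 = -8)
N(Y) = -8
d = -2 (d = 2 - ((-5*(-1) + 5) - 8)² = 2 - ((5 + 5) - 8)² = 2 - (10 - 8)² = 2 - 1*2² = 2 - 1*4 = 2 - 4 = -2)
d*y = -2*(-18) = 36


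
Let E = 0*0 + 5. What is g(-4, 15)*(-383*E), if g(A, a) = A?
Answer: 7660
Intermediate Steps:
E = 5 (E = 0 + 5 = 5)
g(-4, 15)*(-383*E) = -(-1532)*5 = -4*(-1915) = 7660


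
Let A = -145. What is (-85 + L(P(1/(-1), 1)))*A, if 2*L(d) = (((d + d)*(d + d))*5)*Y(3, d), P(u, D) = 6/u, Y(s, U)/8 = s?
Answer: -1240475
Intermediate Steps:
Y(s, U) = 8*s
L(d) = 240*d² (L(d) = ((((d + d)*(d + d))*5)*(8*3))/2 = ((((2*d)*(2*d))*5)*24)/2 = (((4*d²)*5)*24)/2 = ((20*d²)*24)/2 = (480*d²)/2 = 240*d²)
(-85 + L(P(1/(-1), 1)))*A = (-85 + 240*(6/((1/(-1))))²)*(-145) = (-85 + 240*(6/((1*(-1))))²)*(-145) = (-85 + 240*(6/(-1))²)*(-145) = (-85 + 240*(6*(-1))²)*(-145) = (-85 + 240*(-6)²)*(-145) = (-85 + 240*36)*(-145) = (-85 + 8640)*(-145) = 8555*(-145) = -1240475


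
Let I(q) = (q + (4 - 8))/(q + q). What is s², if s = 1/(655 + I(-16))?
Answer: 64/27510025 ≈ 2.3264e-6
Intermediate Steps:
I(q) = (-4 + q)/(2*q) (I(q) = (q - 4)/((2*q)) = (-4 + q)*(1/(2*q)) = (-4 + q)/(2*q))
s = 8/5245 (s = 1/(655 + (½)*(-4 - 16)/(-16)) = 1/(655 + (½)*(-1/16)*(-20)) = 1/(655 + 5/8) = 1/(5245/8) = 8/5245 ≈ 0.0015253)
s² = (8/5245)² = 64/27510025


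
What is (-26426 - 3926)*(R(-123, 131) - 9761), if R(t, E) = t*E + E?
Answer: 781351536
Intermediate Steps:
R(t, E) = E + E*t (R(t, E) = E*t + E = E + E*t)
(-26426 - 3926)*(R(-123, 131) - 9761) = (-26426 - 3926)*(131*(1 - 123) - 9761) = -30352*(131*(-122) - 9761) = -30352*(-15982 - 9761) = -30352*(-25743) = 781351536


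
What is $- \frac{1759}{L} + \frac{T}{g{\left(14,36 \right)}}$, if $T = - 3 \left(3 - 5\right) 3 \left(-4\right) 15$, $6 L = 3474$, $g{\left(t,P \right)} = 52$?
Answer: $- \frac{179197}{7527} \approx -23.807$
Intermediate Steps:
$L = 579$ ($L = \frac{1}{6} \cdot 3474 = 579$)
$T = -1080$ ($T = - 3 \left(-2\right) 3 \left(-4\right) 15 = - 3 \left(\left(-6\right) \left(-4\right)\right) 15 = \left(-3\right) 24 \cdot 15 = \left(-72\right) 15 = -1080$)
$- \frac{1759}{L} + \frac{T}{g{\left(14,36 \right)}} = - \frac{1759}{579} - \frac{1080}{52} = \left(-1759\right) \frac{1}{579} - \frac{270}{13} = - \frac{1759}{579} - \frac{270}{13} = - \frac{179197}{7527}$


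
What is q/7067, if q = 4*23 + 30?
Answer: 122/7067 ≈ 0.017263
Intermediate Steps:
q = 122 (q = 92 + 30 = 122)
q/7067 = 122/7067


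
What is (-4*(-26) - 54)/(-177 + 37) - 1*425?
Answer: -5955/14 ≈ -425.36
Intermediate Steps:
(-4*(-26) - 54)/(-177 + 37) - 1*425 = (104 - 54)/(-140) - 425 = 50*(-1/140) - 425 = -5/14 - 425 = -5955/14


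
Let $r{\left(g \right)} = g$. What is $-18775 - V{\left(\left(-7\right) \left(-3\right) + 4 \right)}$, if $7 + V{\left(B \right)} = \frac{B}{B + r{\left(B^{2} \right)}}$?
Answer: $- \frac{487969}{26} \approx -18768.0$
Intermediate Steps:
$V{\left(B \right)} = -7 + \frac{B}{B + B^{2}}$
$-18775 - V{\left(\left(-7\right) \left(-3\right) + 4 \right)} = -18775 - \frac{-6 - 7 \left(\left(-7\right) \left(-3\right) + 4\right)}{1 + \left(\left(-7\right) \left(-3\right) + 4\right)} = -18775 - \frac{-6 - 7 \left(21 + 4\right)}{1 + \left(21 + 4\right)} = -18775 - \frac{-6 - 175}{1 + 25} = -18775 - \frac{-6 - 175}{26} = -18775 - \frac{1}{26} \left(-181\right) = -18775 - - \frac{181}{26} = -18775 + \frac{181}{26} = - \frac{487969}{26}$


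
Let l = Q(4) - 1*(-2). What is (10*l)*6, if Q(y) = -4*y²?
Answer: -3720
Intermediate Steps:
l = -62 (l = -4*4² - 1*(-2) = -4*16 + 2 = -64 + 2 = -62)
(10*l)*6 = (10*(-62))*6 = -620*6 = -3720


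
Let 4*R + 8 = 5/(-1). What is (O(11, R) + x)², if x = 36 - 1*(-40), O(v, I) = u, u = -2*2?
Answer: 5184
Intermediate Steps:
u = -4
R = -13/4 (R = -2 + (5/(-1))/4 = -2 + (5*(-1))/4 = -2 + (¼)*(-5) = -2 - 5/4 = -13/4 ≈ -3.2500)
O(v, I) = -4
x = 76 (x = 36 + 40 = 76)
(O(11, R) + x)² = (-4 + 76)² = 72² = 5184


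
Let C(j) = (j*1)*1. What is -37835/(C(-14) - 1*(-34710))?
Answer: -37835/34696 ≈ -1.0905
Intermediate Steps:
C(j) = j (C(j) = j*1 = j)
-37835/(C(-14) - 1*(-34710)) = -37835/(-14 - 1*(-34710)) = -37835/(-14 + 34710) = -37835/34696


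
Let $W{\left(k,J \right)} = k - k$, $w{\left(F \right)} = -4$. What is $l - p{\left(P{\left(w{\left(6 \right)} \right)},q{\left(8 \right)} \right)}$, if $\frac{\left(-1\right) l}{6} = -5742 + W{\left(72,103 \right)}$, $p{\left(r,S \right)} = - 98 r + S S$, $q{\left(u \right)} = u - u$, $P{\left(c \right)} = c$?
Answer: $34060$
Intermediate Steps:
$W{\left(k,J \right)} = 0$
$q{\left(u \right)} = 0$
$p{\left(r,S \right)} = S^{2} - 98 r$ ($p{\left(r,S \right)} = - 98 r + S^{2} = S^{2} - 98 r$)
$l = 34452$ ($l = - 6 \left(-5742 + 0\right) = \left(-6\right) \left(-5742\right) = 34452$)
$l - p{\left(P{\left(w{\left(6 \right)} \right)},q{\left(8 \right)} \right)} = 34452 - \left(0^{2} - -392\right) = 34452 - \left(0 + 392\right) = 34452 - 392 = 34060$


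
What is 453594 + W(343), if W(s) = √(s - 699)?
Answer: 453594 + 2*I*√89 ≈ 4.5359e+5 + 18.868*I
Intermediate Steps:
W(s) = √(-699 + s)
453594 + W(343) = 453594 + √(-699 + 343) = 453594 + √(-356) = 453594 + 2*I*√89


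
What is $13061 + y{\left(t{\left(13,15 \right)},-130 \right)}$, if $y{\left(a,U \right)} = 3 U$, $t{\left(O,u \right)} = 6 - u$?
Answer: $12671$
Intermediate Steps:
$13061 + y{\left(t{\left(13,15 \right)},-130 \right)} = 13061 + 3 \left(-130\right) = 13061 - 390 = 12671$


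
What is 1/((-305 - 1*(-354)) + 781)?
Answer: 1/830 ≈ 0.0012048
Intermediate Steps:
1/((-305 - 1*(-354)) + 781) = 1/((-305 + 354) + 781) = 1/(49 + 781) = 1/830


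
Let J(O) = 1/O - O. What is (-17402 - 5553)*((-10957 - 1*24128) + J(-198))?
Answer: 158564577785/198 ≈ 8.0083e+8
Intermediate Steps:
(-17402 - 5553)*((-10957 - 1*24128) + J(-198)) = (-17402 - 5553)*((-10957 - 1*24128) + (1/(-198) - 1*(-198))) = -22955*((-10957 - 24128) + (-1/198 + 198)) = -22955*(-35085 + 39203/198) = -22955*(-6907627/198) = 158564577785/198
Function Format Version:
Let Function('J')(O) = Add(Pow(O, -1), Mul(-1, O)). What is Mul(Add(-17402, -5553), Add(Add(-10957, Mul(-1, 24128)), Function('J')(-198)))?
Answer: Rational(158564577785, 198) ≈ 8.0083e+8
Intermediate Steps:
Mul(Add(-17402, -5553), Add(Add(-10957, Mul(-1, 24128)), Function('J')(-198))) = Mul(Add(-17402, -5553), Add(Add(-10957, Mul(-1, 24128)), Add(Pow(-198, -1), Mul(-1, -198)))) = Mul(-22955, Add(Add(-10957, -24128), Add(Rational(-1, 198), 198))) = Mul(-22955, Add(-35085, Rational(39203, 198))) = Mul(-22955, Rational(-6907627, 198)) = Rational(158564577785, 198)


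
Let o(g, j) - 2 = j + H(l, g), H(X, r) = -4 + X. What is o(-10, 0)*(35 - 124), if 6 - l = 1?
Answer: -267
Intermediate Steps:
l = 5 (l = 6 - 1*1 = 6 - 1 = 5)
o(g, j) = 3 + j (o(g, j) = 2 + (j + (-4 + 5)) = 2 + (j + 1) = 2 + (1 + j) = 3 + j)
o(-10, 0)*(35 - 124) = (3 + 0)*(35 - 124) = 3*(-89) = -267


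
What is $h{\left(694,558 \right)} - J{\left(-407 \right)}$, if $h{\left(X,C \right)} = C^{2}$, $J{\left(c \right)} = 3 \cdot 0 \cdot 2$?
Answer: $311364$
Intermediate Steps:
$J{\left(c \right)} = 0$ ($J{\left(c \right)} = 0 \cdot 2 = 0$)
$h{\left(694,558 \right)} - J{\left(-407 \right)} = 558^{2} - 0 = 311364 + 0 = 311364$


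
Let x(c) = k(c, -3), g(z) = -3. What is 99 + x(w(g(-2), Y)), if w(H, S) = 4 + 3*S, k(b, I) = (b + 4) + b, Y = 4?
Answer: 135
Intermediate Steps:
k(b, I) = 4 + 2*b (k(b, I) = (4 + b) + b = 4 + 2*b)
x(c) = 4 + 2*c
99 + x(w(g(-2), Y)) = 99 + (4 + 2*(4 + 3*4)) = 99 + (4 + 2*(4 + 12)) = 99 + (4 + 2*16) = 99 + (4 + 32) = 99 + 36 = 135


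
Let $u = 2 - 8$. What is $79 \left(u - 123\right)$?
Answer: $-10191$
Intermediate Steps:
$u = -6$ ($u = 2 - 8 = -6$)
$79 \left(u - 123\right) = 79 \left(-6 - 123\right) = 79 \left(-129\right) = -10191$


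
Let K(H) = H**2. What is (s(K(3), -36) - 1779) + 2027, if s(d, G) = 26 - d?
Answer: 265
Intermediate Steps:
(s(K(3), -36) - 1779) + 2027 = ((26 - 1*3**2) - 1779) + 2027 = ((26 - 1*9) - 1779) + 2027 = ((26 - 9) - 1779) + 2027 = (17 - 1779) + 2027 = -1762 + 2027 = 265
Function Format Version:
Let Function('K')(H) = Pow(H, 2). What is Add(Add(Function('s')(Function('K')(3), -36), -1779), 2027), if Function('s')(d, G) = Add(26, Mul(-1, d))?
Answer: 265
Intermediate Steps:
Add(Add(Function('s')(Function('K')(3), -36), -1779), 2027) = Add(Add(Add(26, Mul(-1, Pow(3, 2))), -1779), 2027) = Add(Add(Add(26, Mul(-1, 9)), -1779), 2027) = Add(Add(Add(26, -9), -1779), 2027) = Add(Add(17, -1779), 2027) = Add(-1762, 2027) = 265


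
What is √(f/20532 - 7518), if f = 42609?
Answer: I*√88012110179/3422 ≈ 86.694*I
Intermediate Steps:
√(f/20532 - 7518) = √(42609/20532 - 7518) = √(42609*(1/20532) - 7518) = √(14203/6844 - 7518) = √(-51438989/6844) = I*√88012110179/3422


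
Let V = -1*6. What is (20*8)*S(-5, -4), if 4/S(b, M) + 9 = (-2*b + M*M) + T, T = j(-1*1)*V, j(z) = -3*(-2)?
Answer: -640/19 ≈ -33.684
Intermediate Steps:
V = -6
j(z) = 6
T = -36 (T = 6*(-6) = -36)
S(b, M) = 4/(-45 + M² - 2*b) (S(b, M) = 4/(-9 + ((-2*b + M*M) - 36)) = 4/(-9 + ((-2*b + M²) - 36)) = 4/(-9 + ((M² - 2*b) - 36)) = 4/(-9 + (-36 + M² - 2*b)) = 4/(-45 + M² - 2*b))
(20*8)*S(-5, -4) = (20*8)*(-4/(45 - 1*(-4)² + 2*(-5))) = 160*(-4/(45 - 1*16 - 10)) = 160*(-4/(45 - 16 - 10)) = 160*(-4/19) = -640/19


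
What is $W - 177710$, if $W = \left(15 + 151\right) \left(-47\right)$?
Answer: $-185512$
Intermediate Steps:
$W = -7802$ ($W = 166 \left(-47\right) = -7802$)
$W - 177710 = -7802 - 177710 = -185512$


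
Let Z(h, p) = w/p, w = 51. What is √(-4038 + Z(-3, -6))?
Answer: I*√16186/2 ≈ 63.612*I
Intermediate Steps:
Z(h, p) = 51/p
√(-4038 + Z(-3, -6)) = √(-4038 + 51/(-6)) = √(-4038 + 51*(-⅙)) = √(-4038 - 17/2) = √(-8093/2) = I*√16186/2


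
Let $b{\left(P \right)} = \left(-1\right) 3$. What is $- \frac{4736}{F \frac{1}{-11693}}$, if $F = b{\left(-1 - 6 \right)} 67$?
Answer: $- \frac{55378048}{201} \approx -2.7551 \cdot 10^{5}$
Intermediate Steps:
$b{\left(P \right)} = -3$
$F = -201$ ($F = \left(-3\right) 67 = -201$)
$- \frac{4736}{F \frac{1}{-11693}} = - \frac{4736}{\left(-201\right) \frac{1}{-11693}} = - \frac{4736}{\left(-201\right) \left(- \frac{1}{11693}\right)} = - \frac{4736}{\frac{201}{11693}} = \left(-4736\right) \frac{11693}{201} = - \frac{55378048}{201}$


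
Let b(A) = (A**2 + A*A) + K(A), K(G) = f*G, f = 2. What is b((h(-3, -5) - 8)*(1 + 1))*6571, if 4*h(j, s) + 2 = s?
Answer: 9481953/2 ≈ 4.7410e+6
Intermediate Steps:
h(j, s) = -1/2 + s/4
K(G) = 2*G
b(A) = 2*A + 2*A**2 (b(A) = (A**2 + A*A) + 2*A = (A**2 + A**2) + 2*A = 2*A**2 + 2*A = 2*A + 2*A**2)
b((h(-3, -5) - 8)*(1 + 1))*6571 = (2*(((-1/2 + (1/4)*(-5)) - 8)*(1 + 1))*(1 + ((-1/2 + (1/4)*(-5)) - 8)*(1 + 1)))*6571 = (2*(((-1/2 - 5/4) - 8)*2)*(1 + ((-1/2 - 5/4) - 8)*2))*6571 = (2*((-7/4 - 8)*2)*(1 + (-7/4 - 8)*2))*6571 = (2*(-39/4*2)*(1 - 39/4*2))*6571 = (2*(-39/2)*(1 - 39/2))*6571 = (2*(-39/2)*(-37/2))*6571 = (1443/2)*6571 = 9481953/2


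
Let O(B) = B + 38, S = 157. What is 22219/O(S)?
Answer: 22219/195 ≈ 113.94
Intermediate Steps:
O(B) = 38 + B
22219/O(S) = 22219/(38 + 157) = 22219/195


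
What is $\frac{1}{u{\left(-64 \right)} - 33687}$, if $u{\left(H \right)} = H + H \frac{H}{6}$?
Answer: $- \frac{3}{99205} \approx -3.024 \cdot 10^{-5}$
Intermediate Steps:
$u{\left(H \right)} = H + \frac{H^{2}}{6}$ ($u{\left(H \right)} = H + H H \frac{1}{6} = H + H \frac{H}{6} = H + \frac{H^{2}}{6}$)
$\frac{1}{u{\left(-64 \right)} - 33687} = \frac{1}{\frac{1}{6} \left(-64\right) \left(6 - 64\right) - 33687} = \frac{1}{\frac{1}{6} \left(-64\right) \left(-58\right) - 33687} = \frac{1}{\frac{1856}{3} - 33687} = \frac{1}{- \frac{99205}{3}} = - \frac{3}{99205}$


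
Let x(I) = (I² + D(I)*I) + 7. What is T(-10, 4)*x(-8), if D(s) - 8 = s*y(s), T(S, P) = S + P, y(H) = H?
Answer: 3030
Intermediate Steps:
T(S, P) = P + S
D(s) = 8 + s² (D(s) = 8 + s*s = 8 + s²)
x(I) = 7 + I² + I*(8 + I²) (x(I) = (I² + (8 + I²)*I) + 7 = (I² + I*(8 + I²)) + 7 = 7 + I² + I*(8 + I²))
T(-10, 4)*x(-8) = (4 - 10)*(7 + (-8)² - 8*(8 + (-8)²)) = -6*(7 + 64 - 8*(8 + 64)) = -6*(7 + 64 - 8*72) = -6*(7 + 64 - 576) = -6*(-505) = 3030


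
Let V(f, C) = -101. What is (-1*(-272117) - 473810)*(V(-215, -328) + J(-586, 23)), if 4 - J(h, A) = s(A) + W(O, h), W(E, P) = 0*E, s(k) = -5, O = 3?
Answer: 18555756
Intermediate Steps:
W(E, P) = 0
J(h, A) = 9 (J(h, A) = 4 - (-5 + 0) = 4 - 1*(-5) = 4 + 5 = 9)
(-1*(-272117) - 473810)*(V(-215, -328) + J(-586, 23)) = (-1*(-272117) - 473810)*(-101 + 9) = (272117 - 473810)*(-92) = -201693*(-92) = 18555756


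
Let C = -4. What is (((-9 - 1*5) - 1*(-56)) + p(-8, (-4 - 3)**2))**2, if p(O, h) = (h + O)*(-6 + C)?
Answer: 135424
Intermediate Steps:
p(O, h) = -10*O - 10*h (p(O, h) = (h + O)*(-6 - 4) = (O + h)*(-10) = -10*O - 10*h)
(((-9 - 1*5) - 1*(-56)) + p(-8, (-4 - 3)**2))**2 = (((-9 - 1*5) - 1*(-56)) + (-10*(-8) - 10*(-4 - 3)**2))**2 = (((-9 - 5) + 56) + (80 - 10*(-7)**2))**2 = ((-14 + 56) + (80 - 10*49))**2 = (42 + (80 - 490))**2 = (42 - 410)**2 = (-368)**2 = 135424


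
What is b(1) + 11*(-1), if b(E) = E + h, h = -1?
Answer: -11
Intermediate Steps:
b(E) = -1 + E (b(E) = E - 1 = -1 + E)
b(1) + 11*(-1) = (-1 + 1) + 11*(-1) = 0 - 11 = -11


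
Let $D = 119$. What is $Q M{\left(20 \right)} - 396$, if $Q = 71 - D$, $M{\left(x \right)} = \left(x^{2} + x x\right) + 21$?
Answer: $-39804$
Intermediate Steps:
$M{\left(x \right)} = 21 + 2 x^{2}$ ($M{\left(x \right)} = \left(x^{2} + x^{2}\right) + 21 = 2 x^{2} + 21 = 21 + 2 x^{2}$)
$Q = -48$ ($Q = 71 - 119 = -48$)
$Q M{\left(20 \right)} - 396 = - 48 \left(21 + 2 \cdot 20^{2}\right) - 396 = - 48 \left(21 + 2 \cdot 400\right) - 396 = - 48 \left(21 + 800\right) - 396 = \left(-48\right) 821 - 396 = -39408 - 396 = -39804$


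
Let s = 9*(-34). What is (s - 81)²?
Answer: 149769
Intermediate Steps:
s = -306
(s - 81)² = (-306 - 81)² = (-387)² = 149769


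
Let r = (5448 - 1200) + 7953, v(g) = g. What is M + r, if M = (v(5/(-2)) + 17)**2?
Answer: 49645/4 ≈ 12411.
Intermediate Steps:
r = 12201 (r = 4248 + 7953 = 12201)
M = 841/4 (M = (5/(-2) + 17)**2 = (5*(-1/2) + 17)**2 = (-5/2 + 17)**2 = (29/2)**2 = 841/4 ≈ 210.25)
M + r = 841/4 + 12201 = 49645/4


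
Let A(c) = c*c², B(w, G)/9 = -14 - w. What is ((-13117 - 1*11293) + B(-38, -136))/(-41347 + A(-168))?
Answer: 24194/4782979 ≈ 0.0050584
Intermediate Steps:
B(w, G) = -126 - 9*w (B(w, G) = 9*(-14 - w) = -126 - 9*w)
A(c) = c³
((-13117 - 1*11293) + B(-38, -136))/(-41347 + A(-168)) = ((-13117 - 1*11293) + (-126 - 9*(-38)))/(-41347 + (-168)³) = ((-13117 - 11293) + (-126 + 342))/(-41347 - 4741632) = (-24410 + 216)/(-4782979) = -24194*(-1/4782979) = 24194/4782979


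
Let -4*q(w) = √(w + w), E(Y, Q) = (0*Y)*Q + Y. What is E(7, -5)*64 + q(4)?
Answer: 448 - √2/2 ≈ 447.29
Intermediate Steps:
E(Y, Q) = Y (E(Y, Q) = 0*Q + Y = 0 + Y = Y)
q(w) = -√2*√w/4 (q(w) = -√(w + w)/4 = -√2*√w/4)
E(7, -5)*64 + q(4) = 7*64 - √2*√4/4 = 448 - ¼*√2*2 = 448 - √2/2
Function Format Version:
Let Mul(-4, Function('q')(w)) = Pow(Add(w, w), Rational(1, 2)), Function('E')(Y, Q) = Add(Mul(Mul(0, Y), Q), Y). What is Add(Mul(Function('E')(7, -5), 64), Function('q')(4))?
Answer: Add(448, Mul(Rational(-1, 2), Pow(2, Rational(1, 2)))) ≈ 447.29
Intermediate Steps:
Function('E')(Y, Q) = Y (Function('E')(Y, Q) = Add(Mul(0, Q), Y) = Add(0, Y) = Y)
Function('q')(w) = Mul(Rational(-1, 4), Pow(2, Rational(1, 2)), Pow(w, Rational(1, 2))) (Function('q')(w) = Mul(Rational(-1, 4), Pow(Add(w, w), Rational(1, 2))) = Mul(Rational(-1, 4), Pow(Mul(2, w), Rational(1, 2))) = Mul(Rational(-1, 4), Mul(Pow(2, Rational(1, 2)), Pow(w, Rational(1, 2)))) = Mul(Rational(-1, 4), Pow(2, Rational(1, 2)), Pow(w, Rational(1, 2))))
Add(Mul(Function('E')(7, -5), 64), Function('q')(4)) = Add(Mul(7, 64), Mul(Rational(-1, 4), Pow(2, Rational(1, 2)), Pow(4, Rational(1, 2)))) = Add(448, Mul(Rational(-1, 4), Pow(2, Rational(1, 2)), 2)) = Add(448, Mul(Rational(-1, 2), Pow(2, Rational(1, 2))))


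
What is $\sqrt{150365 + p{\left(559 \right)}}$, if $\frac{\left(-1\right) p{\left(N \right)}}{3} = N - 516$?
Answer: $46 \sqrt{71} \approx 387.6$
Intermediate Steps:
$p{\left(N \right)} = 1548 - 3 N$ ($p{\left(N \right)} = - 3 \left(N - 516\right) = - 3 \left(-516 + N\right) = 1548 - 3 N$)
$\sqrt{150365 + p{\left(559 \right)}} = \sqrt{150365 + \left(1548 - 1677\right)} = \sqrt{150365 - 129} = \sqrt{150236} = 46 \sqrt{71}$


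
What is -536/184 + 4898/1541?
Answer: 409/1541 ≈ 0.26541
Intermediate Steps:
-536/184 + 4898/1541 = -536*1/184 + 4898*(1/1541) = -67/23 + 4898/1541 = 409/1541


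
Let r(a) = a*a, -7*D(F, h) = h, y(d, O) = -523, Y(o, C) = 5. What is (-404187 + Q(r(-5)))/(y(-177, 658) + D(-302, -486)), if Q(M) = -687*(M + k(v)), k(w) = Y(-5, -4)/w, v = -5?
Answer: 117789/127 ≈ 927.47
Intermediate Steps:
k(w) = 5/w
D(F, h) = -h/7
r(a) = a²
Q(M) = 687 - 687*M (Q(M) = -687*(M + 5/(-5)) = -687*(M + 5*(-⅕)) = -687*(M - 1) = -687*(-1 + M) = 687 - 687*M)
(-404187 + Q(r(-5)))/(y(-177, 658) + D(-302, -486)) = (-404187 + (687 - 687*(-5)²))/(-523 - ⅐*(-486)) = (-404187 + (687 - 687*25))/(-523 + 486/7) = (-404187 + (687 - 17175))/(-3175/7) = (-404187 - 16488)*(-7/3175) = -420675*(-7/3175) = 117789/127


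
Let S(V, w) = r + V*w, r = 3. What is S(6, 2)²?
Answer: 225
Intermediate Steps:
S(V, w) = 3 + V*w
S(6, 2)² = (3 + 6*2)² = (3 + 12)² = 15² = 225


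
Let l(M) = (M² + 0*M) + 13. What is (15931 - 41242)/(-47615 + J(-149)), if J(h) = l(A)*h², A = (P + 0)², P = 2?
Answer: -8437/198738 ≈ -0.042453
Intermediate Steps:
A = 4 (A = (2 + 0)² = 2² = 4)
l(M) = 13 + M² (l(M) = (M² + 0) + 13 = M² + 13 = 13 + M²)
J(h) = 29*h² (J(h) = (13 + 4²)*h² = (13 + 16)*h² = 29*h²)
(15931 - 41242)/(-47615 + J(-149)) = (15931 - 41242)/(-47615 + 29*(-149)²) = -25311/(-47615 + 29*22201) = -25311/(-47615 + 643829) = -25311/596214 = -25311*1/596214 = -8437/198738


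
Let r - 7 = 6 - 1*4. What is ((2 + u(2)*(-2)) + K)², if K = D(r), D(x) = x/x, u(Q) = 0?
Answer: 9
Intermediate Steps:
r = 9 (r = 7 + (6 - 1*4) = 7 + (6 - 4) = 7 + 2 = 9)
D(x) = 1
K = 1
((2 + u(2)*(-2)) + K)² = ((2 + 0*(-2)) + 1)² = ((2 + 0) + 1)² = (2 + 1)² = 3² = 9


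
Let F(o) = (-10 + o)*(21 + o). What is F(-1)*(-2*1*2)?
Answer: 880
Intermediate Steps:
F(-1)*(-2*1*2) = (-210 + (-1)² + 11*(-1))*(-2*1*2) = (-210 + 1 - 11)*(-2*2) = -220*(-4) = 880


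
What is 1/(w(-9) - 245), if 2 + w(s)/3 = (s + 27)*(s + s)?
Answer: -1/1223 ≈ -0.00081766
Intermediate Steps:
w(s) = -6 + 6*s*(27 + s) (w(s) = -6 + 3*((s + 27)*(s + s)) = -6 + 3*((27 + s)*(2*s)) = -6 + 3*(2*s*(27 + s)) = -6 + 6*s*(27 + s))
1/(w(-9) - 245) = 1/((-6 + 6*(-9)² + 162*(-9)) - 245) = 1/((-6 + 6*81 - 1458) - 245) = 1/((-6 + 486 - 1458) - 245) = 1/(-978 - 245) = 1/(-1223) = -1/1223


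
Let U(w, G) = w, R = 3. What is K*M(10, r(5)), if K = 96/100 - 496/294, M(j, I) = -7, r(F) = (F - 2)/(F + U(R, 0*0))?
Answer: 2672/525 ≈ 5.0895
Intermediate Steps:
r(F) = (-2 + F)/(3 + F) (r(F) = (F - 2)/(F + 3) = (-2 + F)/(3 + F))
K = -2672/3675 (K = 96*(1/100) - 496*1/294 = 24/25 - 248/147 = -2672/3675 ≈ -0.72707)
K*M(10, r(5)) = -2672/3675*(-7) = 2672/525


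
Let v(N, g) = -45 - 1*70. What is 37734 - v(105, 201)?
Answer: 37849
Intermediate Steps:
v(N, g) = -115 (v(N, g) = -45 - 70 = -115)
37734 - v(105, 201) = 37734 - 1*(-115) = 37734 + 115 = 37849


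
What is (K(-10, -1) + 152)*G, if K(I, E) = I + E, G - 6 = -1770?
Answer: -248724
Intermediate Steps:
G = -1764 (G = 6 - 1770 = -1764)
K(I, E) = E + I
(K(-10, -1) + 152)*G = ((-1 - 10) + 152)*(-1764) = (-11 + 152)*(-1764) = 141*(-1764) = -248724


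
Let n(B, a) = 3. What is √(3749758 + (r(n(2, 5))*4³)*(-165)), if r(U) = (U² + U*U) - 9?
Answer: √3654718 ≈ 1911.7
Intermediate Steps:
r(U) = -9 + 2*U² (r(U) = (U² + U²) - 9 = 2*U² - 9 = -9 + 2*U²)
√(3749758 + (r(n(2, 5))*4³)*(-165)) = √(3749758 + ((-9 + 2*3²)*4³)*(-165)) = √(3749758 + ((-9 + 2*9)*64)*(-165)) = √(3749758 + ((-9 + 18)*64)*(-165)) = √(3749758 + (9*64)*(-165)) = √(3749758 + 576*(-165)) = √(3749758 - 95040) = √3654718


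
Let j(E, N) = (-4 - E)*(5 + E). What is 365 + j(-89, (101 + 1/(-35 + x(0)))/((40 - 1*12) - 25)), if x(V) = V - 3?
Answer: -6775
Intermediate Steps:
x(V) = -3 + V
365 + j(-89, (101 + 1/(-35 + x(0)))/((40 - 1*12) - 25)) = 365 + (-20 - 1*(-89)² - 9*(-89)) = 365 + (-20 - 1*7921 + 801) = 365 + (-20 - 7921 + 801) = 365 - 7140 = -6775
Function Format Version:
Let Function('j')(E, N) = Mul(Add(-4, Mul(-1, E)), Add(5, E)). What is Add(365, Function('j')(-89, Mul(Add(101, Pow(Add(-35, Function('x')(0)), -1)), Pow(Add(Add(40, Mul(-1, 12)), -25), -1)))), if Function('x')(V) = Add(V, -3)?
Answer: -6775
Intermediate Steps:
Function('x')(V) = Add(-3, V)
Add(365, Function('j')(-89, Mul(Add(101, Pow(Add(-35, Function('x')(0)), -1)), Pow(Add(Add(40, Mul(-1, 12)), -25), -1)))) = Add(365, Add(-20, Mul(-1, Pow(-89, 2)), Mul(-9, -89))) = Add(365, Add(-20, Mul(-1, 7921), 801)) = Add(365, Add(-20, -7921, 801)) = Add(365, -7140) = -6775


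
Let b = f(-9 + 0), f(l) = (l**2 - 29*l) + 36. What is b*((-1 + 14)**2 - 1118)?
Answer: -358722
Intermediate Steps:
f(l) = 36 + l**2 - 29*l
b = 378 (b = 36 + (-9 + 0)**2 - 29*(-9 + 0) = 36 + (-9)**2 - 29*(-9) = 36 + 81 + 261 = 378)
b*((-1 + 14)**2 - 1118) = 378*((-1 + 14)**2 - 1118) = 378*(13**2 - 1118) = 378*(169 - 1118) = 378*(-949) = -358722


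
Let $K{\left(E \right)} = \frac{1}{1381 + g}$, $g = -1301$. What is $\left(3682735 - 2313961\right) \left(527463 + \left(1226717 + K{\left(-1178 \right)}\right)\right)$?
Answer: $\frac{96043039697187}{40} \approx 2.4011 \cdot 10^{12}$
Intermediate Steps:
$K{\left(E \right)} = \frac{1}{80}$ ($K{\left(E \right)} = \frac{1}{1381 - 1301} = \frac{1}{80}$)
$\left(3682735 - 2313961\right) \left(527463 + \left(1226717 + K{\left(-1178 \right)}\right)\right) = \left(3682735 - 2313961\right) \left(527463 + \left(1226717 + \frac{1}{80}\right)\right) = 1368774 \left(527463 + \frac{98137361}{80}\right) = 1368774 \cdot \frac{140334401}{80} = \frac{96043039697187}{40}$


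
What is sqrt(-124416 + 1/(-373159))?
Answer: I*sqrt(17324634289158055)/373159 ≈ 352.73*I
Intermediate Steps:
sqrt(-124416 + 1/(-373159)) = sqrt(-124416 - 1/373159) = sqrt(-46426950145/373159) = I*sqrt(17324634289158055)/373159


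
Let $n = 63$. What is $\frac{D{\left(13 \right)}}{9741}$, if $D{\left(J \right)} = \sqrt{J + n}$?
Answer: $\frac{2 \sqrt{19}}{9741} \approx 0.00089496$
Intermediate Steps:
$D{\left(J \right)} = \sqrt{63 + J}$ ($D{\left(J \right)} = \sqrt{J + 63} = \sqrt{63 + J}$)
$\frac{D{\left(13 \right)}}{9741} = \frac{\sqrt{63 + 13}}{9741} = \sqrt{76} \cdot \frac{1}{9741} = 2 \sqrt{19} \cdot \frac{1}{9741} = \frac{2 \sqrt{19}}{9741}$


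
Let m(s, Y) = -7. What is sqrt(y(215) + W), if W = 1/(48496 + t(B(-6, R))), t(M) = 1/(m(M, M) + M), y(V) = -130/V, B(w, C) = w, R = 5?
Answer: I*sqrt(444348949291923)/27109221 ≈ 0.77758*I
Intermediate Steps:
t(M) = 1/(-7 + M)
W = 13/630447 (W = 1/(48496 + 1/(-7 - 6)) = 1/(48496 + 1/(-13)) = 1/(48496 - 1/13) = 1/(630447/13) = 13/630447 ≈ 2.0620e-5)
sqrt(y(215) + W) = sqrt(-130/215 + 13/630447) = sqrt(-130*1/215 + 13/630447) = sqrt(-26/43 + 13/630447) = sqrt(-16391063/27109221) = I*sqrt(444348949291923)/27109221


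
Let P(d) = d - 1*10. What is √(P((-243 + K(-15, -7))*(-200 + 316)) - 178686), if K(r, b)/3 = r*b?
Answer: 2*I*√42586 ≈ 412.73*I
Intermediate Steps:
K(r, b) = 3*b*r (K(r, b) = 3*(r*b) = 3*(b*r) = 3*b*r)
P(d) = -10 + d (P(d) = d - 10 = -10 + d)
√(P((-243 + K(-15, -7))*(-200 + 316)) - 178686) = √((-10 + (-243 + 3*(-7)*(-15))*(-200 + 316)) - 178686) = √((-10 + (-243 + 315)*116) - 178686) = √((-10 + 72*116) - 178686) = √((-10 + 8352) - 178686) = √(8342 - 178686) = √(-170344) = 2*I*√42586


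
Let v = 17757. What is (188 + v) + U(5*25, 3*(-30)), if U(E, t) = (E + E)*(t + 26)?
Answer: 1945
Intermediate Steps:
U(E, t) = 2*E*(26 + t) (U(E, t) = (2*E)*(26 + t) = 2*E*(26 + t))
(188 + v) + U(5*25, 3*(-30)) = (188 + 17757) + 2*(5*25)*(26 + 3*(-30)) = 17945 + 2*125*(26 - 90) = 17945 + 2*125*(-64) = 17945 - 16000 = 1945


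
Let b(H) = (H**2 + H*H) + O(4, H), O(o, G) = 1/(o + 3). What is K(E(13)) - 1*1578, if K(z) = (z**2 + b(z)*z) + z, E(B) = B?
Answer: 20999/7 ≈ 2999.9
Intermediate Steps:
O(o, G) = 1/(3 + o)
b(H) = 1/7 + 2*H**2 (b(H) = (H**2 + H*H) + 1/(3 + 4) = (H**2 + H**2) + 1/7 = 2*H**2 + 1/7 = 1/7 + 2*H**2)
K(z) = z + z**2 + z*(1/7 + 2*z**2) (K(z) = (z**2 + (1/7 + 2*z**2)*z) + z = (z**2 + z*(1/7 + 2*z**2)) + z = z + z**2 + z*(1/7 + 2*z**2))
K(E(13)) - 1*1578 = (1/7)*13*(8 + 7*13 + 14*13**2) - 1*1578 = (1/7)*13*(8 + 91 + 14*169) - 1578 = (1/7)*13*(8 + 91 + 2366) - 1578 = (1/7)*13*2465 - 1578 = 32045/7 - 1578 = 20999/7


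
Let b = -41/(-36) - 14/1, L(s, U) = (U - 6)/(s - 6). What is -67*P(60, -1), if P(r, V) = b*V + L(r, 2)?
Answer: -92527/108 ≈ -856.73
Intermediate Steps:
L(s, U) = (-6 + U)/(-6 + s)
b = -463/36 (b = -41*(-1/36) - 14*1 = 41/36 - 14 = -463/36 ≈ -12.861)
P(r, V) = -4/(-6 + r) - 463*V/36 (P(r, V) = -463*V/36 + (-6 + 2)/(-6 + r) = -463*V/36 - 4/(-6 + r) = -4/(-6 + r) - 463*V/36)
-67*P(60, -1) = -67*(-144 - 463*(-1)*(-6 + 60))/(36*(-6 + 60)) = -67*(-144 - 463*(-1)*54)/(36*54) = -67*(-144 + 25002)/(36*54) = -67*24858/(36*54) = -67*1381/108 = -92527/108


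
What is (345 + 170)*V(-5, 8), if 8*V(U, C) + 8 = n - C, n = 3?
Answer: -6695/8 ≈ -836.88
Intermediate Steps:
V(U, C) = -5/8 - C/8 (V(U, C) = -1 + (3 - C)/8 = -1 + (3/8 - C/8) = -5/8 - C/8)
(345 + 170)*V(-5, 8) = (345 + 170)*(-5/8 - 1/8*8) = 515*(-5/8 - 1) = 515*(-13/8) = -6695/8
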